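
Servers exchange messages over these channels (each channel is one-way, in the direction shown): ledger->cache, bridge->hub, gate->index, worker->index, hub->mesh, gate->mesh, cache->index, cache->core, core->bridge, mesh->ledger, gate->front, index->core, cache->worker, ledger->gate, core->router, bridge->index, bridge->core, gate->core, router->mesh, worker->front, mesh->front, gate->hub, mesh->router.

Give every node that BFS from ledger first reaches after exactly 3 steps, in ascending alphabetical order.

bridge, router

Level 0: ledger
Level 1: cache, gate
Level 2: core, front, hub, index, mesh, worker
Level 3: bridge, router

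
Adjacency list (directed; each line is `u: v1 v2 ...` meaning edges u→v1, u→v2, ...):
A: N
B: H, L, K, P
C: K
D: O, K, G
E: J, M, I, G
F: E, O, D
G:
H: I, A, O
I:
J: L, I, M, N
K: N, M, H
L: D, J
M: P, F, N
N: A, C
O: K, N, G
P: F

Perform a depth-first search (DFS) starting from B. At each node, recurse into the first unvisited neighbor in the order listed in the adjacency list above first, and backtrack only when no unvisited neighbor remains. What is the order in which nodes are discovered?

Visit B
B → H
H → I
H → A
A → N
N → C
C → K
K → M
M → P
P → F
F → E
E → J
J → L
L → D
D → O
O → G

B, H, I, A, N, C, K, M, P, F, E, J, L, D, O, G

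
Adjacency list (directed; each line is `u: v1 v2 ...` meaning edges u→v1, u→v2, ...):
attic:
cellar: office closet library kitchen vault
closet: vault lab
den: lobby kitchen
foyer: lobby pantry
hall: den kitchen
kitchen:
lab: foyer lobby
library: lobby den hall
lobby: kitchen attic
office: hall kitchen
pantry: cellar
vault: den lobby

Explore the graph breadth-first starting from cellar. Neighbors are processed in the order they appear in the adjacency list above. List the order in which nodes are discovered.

cellar, office, closet, library, kitchen, vault, hall, lab, lobby, den, foyer, attic, pantry

Visit cellar; enqueue office, closet, library, kitchen, vault → queue [office, closet, library, kitchen, vault]
Visit office; enqueue hall → queue [closet, library, kitchen, vault, hall]
Visit closet; enqueue lab → queue [library, kitchen, vault, hall, lab]
Visit library; enqueue lobby, den → queue [kitchen, vault, hall, lab, lobby, den]
Visit kitchen → queue [vault, hall, lab, lobby, den]
Visit vault → queue [hall, lab, lobby, den]
Visit hall → queue [lab, lobby, den]
Visit lab; enqueue foyer → queue [lobby, den, foyer]
Visit lobby; enqueue attic → queue [den, foyer, attic]
Visit den → queue [foyer, attic]
Visit foyer; enqueue pantry → queue [attic, pantry]
Visit attic → queue [pantry]
Visit pantry → queue []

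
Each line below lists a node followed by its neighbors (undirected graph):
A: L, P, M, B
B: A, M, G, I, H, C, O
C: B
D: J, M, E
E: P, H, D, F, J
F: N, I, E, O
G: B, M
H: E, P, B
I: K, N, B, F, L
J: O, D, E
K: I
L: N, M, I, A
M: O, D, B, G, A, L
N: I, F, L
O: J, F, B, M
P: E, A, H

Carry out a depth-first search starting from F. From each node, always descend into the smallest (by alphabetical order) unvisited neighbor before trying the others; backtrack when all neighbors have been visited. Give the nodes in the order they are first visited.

F, E, D, J, O, B, A, L, I, K, N, M, G, P, H, C

Visit F
F → E
E → D
D → J
J → O
O → B
B → A
A → L
L → I
I → K
I → N
L → M
M → G
A → P
P → H
B → C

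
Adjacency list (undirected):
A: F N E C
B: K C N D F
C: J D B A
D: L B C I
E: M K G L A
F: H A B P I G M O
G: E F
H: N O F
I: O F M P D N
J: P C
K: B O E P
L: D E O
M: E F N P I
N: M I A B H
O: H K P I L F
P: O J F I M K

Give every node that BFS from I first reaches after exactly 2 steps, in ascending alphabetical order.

Level 0: I
Level 1: D, F, M, N, O, P
Level 2: A, B, C, E, G, H, J, K, L

A, B, C, E, G, H, J, K, L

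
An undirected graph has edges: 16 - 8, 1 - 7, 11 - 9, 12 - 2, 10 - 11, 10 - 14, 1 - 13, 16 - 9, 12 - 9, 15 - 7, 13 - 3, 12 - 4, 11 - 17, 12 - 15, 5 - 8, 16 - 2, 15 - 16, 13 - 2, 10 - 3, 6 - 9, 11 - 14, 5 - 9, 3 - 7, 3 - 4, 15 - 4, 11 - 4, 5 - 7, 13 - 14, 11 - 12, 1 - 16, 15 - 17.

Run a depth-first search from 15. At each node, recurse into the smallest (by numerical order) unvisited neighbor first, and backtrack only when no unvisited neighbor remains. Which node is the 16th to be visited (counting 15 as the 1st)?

14

Visit 15
15 → 4
4 → 3
3 → 7
7 → 1
1 → 13
13 → 2
2 → 12
12 → 9
9 → 5
5 → 8
8 → 16
9 → 6
9 → 11
11 → 10
10 → 14
11 → 17

Visit order: 15, 4, 3, 7, 1, 13, 2, 12, 9, 5, 8, 16, 6, 11, 10, 14, 17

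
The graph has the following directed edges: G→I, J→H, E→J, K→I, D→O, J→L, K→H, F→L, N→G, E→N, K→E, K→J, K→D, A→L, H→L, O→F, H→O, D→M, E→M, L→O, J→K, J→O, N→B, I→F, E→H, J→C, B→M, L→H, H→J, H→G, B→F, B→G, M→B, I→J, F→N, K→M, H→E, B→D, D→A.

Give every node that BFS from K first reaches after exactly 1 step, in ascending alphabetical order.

Level 0: K
Level 1: D, E, H, I, J, M
Level 2: A, B, C, F, G, L, N, O

D, E, H, I, J, M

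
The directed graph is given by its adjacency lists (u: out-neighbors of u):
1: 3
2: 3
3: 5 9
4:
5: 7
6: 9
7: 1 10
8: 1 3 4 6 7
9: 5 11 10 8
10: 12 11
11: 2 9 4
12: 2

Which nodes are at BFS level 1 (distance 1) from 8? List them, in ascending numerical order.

Level 0: 8
Level 1: 1, 3, 4, 6, 7
Level 2: 5, 9, 10
Level 3: 11, 12
Level 4: 2

1, 3, 4, 6, 7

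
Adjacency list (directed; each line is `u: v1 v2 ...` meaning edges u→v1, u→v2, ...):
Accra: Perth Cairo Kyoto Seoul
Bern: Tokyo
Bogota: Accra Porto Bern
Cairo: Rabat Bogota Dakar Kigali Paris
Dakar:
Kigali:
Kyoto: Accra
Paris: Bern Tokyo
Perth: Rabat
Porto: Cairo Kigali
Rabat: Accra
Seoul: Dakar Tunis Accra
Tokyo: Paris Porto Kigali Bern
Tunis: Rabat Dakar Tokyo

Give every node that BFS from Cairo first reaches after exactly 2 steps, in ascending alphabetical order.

Level 0: Cairo
Level 1: Bogota, Dakar, Kigali, Paris, Rabat
Level 2: Accra, Bern, Porto, Tokyo
Level 3: Kyoto, Perth, Seoul
Level 4: Tunis

Accra, Bern, Porto, Tokyo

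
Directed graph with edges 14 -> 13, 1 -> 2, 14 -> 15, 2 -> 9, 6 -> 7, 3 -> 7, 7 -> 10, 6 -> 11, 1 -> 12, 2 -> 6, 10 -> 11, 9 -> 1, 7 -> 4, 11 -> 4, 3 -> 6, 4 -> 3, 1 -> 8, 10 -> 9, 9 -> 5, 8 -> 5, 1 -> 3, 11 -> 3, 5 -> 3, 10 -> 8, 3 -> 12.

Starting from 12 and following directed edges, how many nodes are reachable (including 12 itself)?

1

BFS from 12 visits: 12
Reachable nodes: 1 of 15 total.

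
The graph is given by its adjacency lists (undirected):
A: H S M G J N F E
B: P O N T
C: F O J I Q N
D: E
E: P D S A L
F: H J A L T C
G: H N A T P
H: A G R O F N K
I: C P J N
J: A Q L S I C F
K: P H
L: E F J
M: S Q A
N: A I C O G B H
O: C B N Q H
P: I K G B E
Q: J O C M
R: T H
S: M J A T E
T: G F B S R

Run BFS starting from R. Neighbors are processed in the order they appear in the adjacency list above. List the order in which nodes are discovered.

Visit R; enqueue T, H → queue [T, H]
Visit T; enqueue G, F, B, S → queue [H, G, F, B, S]
Visit H; enqueue A, O, N, K → queue [G, F, B, S, A, O, N, K]
Visit G; enqueue P → queue [F, B, S, A, O, N, K, P]
Visit F; enqueue J, L, C → queue [B, S, A, O, N, K, P, J, L, C]
Visit B → queue [S, A, O, N, K, P, J, L, C]
Visit S; enqueue M, E → queue [A, O, N, K, P, J, L, C, M, E]
Visit A → queue [O, N, K, P, J, L, C, M, E]
Visit O; enqueue Q → queue [N, K, P, J, L, C, M, E, Q]
Visit N; enqueue I → queue [K, P, J, L, C, M, E, Q, I]
Visit K → queue [P, J, L, C, M, E, Q, I]
Visit P → queue [J, L, C, M, E, Q, I]
Visit J → queue [L, C, M, E, Q, I]
Visit L → queue [C, M, E, Q, I]
Visit C → queue [M, E, Q, I]
Visit M → queue [E, Q, I]
Visit E; enqueue D → queue [Q, I, D]
Visit Q → queue [I, D]
Visit I → queue [D]
Visit D → queue []

R → T → H → G → F → B → S → A → O → N → K → P → J → L → C → M → E → Q → I → D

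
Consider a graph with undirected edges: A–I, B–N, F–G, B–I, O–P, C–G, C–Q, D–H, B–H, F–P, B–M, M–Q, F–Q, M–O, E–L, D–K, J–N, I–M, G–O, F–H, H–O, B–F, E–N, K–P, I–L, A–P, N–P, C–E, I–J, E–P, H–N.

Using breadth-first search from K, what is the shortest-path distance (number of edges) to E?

2

Level 0: K
Level 1: D, P
Level 2: A, E, F, H, N, O
Level 3: B, C, G, I, J, L, M, Q
E first appears at level 2.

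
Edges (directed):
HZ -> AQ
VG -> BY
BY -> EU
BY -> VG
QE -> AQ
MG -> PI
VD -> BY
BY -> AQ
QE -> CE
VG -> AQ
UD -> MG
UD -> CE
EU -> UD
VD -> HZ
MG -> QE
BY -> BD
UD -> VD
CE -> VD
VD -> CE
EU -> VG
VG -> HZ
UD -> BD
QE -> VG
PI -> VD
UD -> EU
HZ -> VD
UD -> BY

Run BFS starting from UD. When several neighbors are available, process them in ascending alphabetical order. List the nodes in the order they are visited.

Visit UD; enqueue BD, BY, CE, EU, MG, VD → queue [BD, BY, CE, EU, MG, VD]
Visit BD → queue [BY, CE, EU, MG, VD]
Visit BY; enqueue AQ, VG → queue [CE, EU, MG, VD, AQ, VG]
Visit CE → queue [EU, MG, VD, AQ, VG]
Visit EU → queue [MG, VD, AQ, VG]
Visit MG; enqueue PI, QE → queue [VD, AQ, VG, PI, QE]
Visit VD; enqueue HZ → queue [AQ, VG, PI, QE, HZ]
Visit AQ → queue [VG, PI, QE, HZ]
Visit VG → queue [PI, QE, HZ]
Visit PI → queue [QE, HZ]
Visit QE → queue [HZ]
Visit HZ → queue []

UD -> BD -> BY -> CE -> EU -> MG -> VD -> AQ -> VG -> PI -> QE -> HZ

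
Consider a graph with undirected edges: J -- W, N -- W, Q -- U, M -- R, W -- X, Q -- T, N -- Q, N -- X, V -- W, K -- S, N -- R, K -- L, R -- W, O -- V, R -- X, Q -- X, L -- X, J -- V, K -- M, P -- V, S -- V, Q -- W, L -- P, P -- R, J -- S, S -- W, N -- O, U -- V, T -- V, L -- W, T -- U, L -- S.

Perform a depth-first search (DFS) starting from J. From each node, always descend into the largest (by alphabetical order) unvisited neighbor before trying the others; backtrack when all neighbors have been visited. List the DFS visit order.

J -> W -> X -> R -> P -> V -> U -> T -> Q -> N -> O -> S -> L -> K -> M

Visit J
J → W
W → X
X → R
R → P
P → V
V → U
U → T
T → Q
Q → N
N → O
V → S
S → L
L → K
K → M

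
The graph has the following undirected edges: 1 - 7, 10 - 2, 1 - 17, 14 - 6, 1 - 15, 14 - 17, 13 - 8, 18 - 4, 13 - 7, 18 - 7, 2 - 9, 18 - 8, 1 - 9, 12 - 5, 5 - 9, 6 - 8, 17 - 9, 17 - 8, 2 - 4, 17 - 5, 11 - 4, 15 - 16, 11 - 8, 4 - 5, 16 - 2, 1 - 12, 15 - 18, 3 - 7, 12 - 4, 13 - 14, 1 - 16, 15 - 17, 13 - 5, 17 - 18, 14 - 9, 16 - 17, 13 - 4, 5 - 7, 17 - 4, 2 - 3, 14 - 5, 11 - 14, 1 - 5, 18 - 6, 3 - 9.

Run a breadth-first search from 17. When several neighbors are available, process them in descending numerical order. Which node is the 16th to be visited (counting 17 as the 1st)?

3

Visit 17; enqueue 18, 16, 15, 14, 9, 8, 5, 4, 1 → queue [18, 16, 15, 14, 9, 8, 5, 4, 1]
Visit 18; enqueue 7, 6 → queue [16, 15, 14, 9, 8, 5, 4, 1, 7, 6]
Visit 16; enqueue 2 → queue [15, 14, 9, 8, 5, 4, 1, 7, 6, 2]
Visit 15 → queue [14, 9, 8, 5, 4, 1, 7, 6, 2]
Visit 14; enqueue 13, 11 → queue [9, 8, 5, 4, 1, 7, 6, 2, 13, 11]
Visit 9; enqueue 3 → queue [8, 5, 4, 1, 7, 6, 2, 13, 11, 3]
Visit 8 → queue [5, 4, 1, 7, 6, 2, 13, 11, 3]
Visit 5; enqueue 12 → queue [4, 1, 7, 6, 2, 13, 11, 3, 12]
Visit 4 → queue [1, 7, 6, 2, 13, 11, 3, 12]
Visit 1 → queue [7, 6, 2, 13, 11, 3, 12]
Visit 7 → queue [6, 2, 13, 11, 3, 12]
Visit 6 → queue [2, 13, 11, 3, 12]
Visit 2; enqueue 10 → queue [13, 11, 3, 12, 10]
Visit 13 → queue [11, 3, 12, 10]
Visit 11 → queue [3, 12, 10]
Visit 3 → queue [12, 10]
Visit 12 → queue [10]
Visit 10 → queue []

Visit order: 17, 18, 16, 15, 14, 9, 8, 5, 4, 1, 7, 6, 2, 13, 11, 3, 12, 10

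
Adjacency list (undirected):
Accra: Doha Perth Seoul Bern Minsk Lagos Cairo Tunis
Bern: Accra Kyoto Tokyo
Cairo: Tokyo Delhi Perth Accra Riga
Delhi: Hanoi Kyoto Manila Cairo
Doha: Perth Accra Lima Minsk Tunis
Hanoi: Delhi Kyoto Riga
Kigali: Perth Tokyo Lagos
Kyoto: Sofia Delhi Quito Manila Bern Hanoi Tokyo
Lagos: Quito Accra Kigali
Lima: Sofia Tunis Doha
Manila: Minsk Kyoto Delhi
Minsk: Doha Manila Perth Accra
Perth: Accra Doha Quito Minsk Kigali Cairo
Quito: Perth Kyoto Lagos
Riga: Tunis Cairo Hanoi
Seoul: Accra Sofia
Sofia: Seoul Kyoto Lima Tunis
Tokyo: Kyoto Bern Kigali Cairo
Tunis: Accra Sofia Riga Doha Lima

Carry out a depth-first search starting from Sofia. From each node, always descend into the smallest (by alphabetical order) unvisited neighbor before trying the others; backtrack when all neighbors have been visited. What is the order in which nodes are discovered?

Sofia Kyoto Bern Accra Cairo Delhi Hanoi Riga Tunis Doha Lima Minsk Manila Perth Kigali Lagos Quito Tokyo Seoul

Visit Sofia
Sofia → Kyoto
Kyoto → Bern
Bern → Accra
Accra → Cairo
Cairo → Delhi
Delhi → Hanoi
Hanoi → Riga
Riga → Tunis
Tunis → Doha
Doha → Lima
Doha → Minsk
Minsk → Manila
Minsk → Perth
Perth → Kigali
Kigali → Lagos
Lagos → Quito
Kigali → Tokyo
Accra → Seoul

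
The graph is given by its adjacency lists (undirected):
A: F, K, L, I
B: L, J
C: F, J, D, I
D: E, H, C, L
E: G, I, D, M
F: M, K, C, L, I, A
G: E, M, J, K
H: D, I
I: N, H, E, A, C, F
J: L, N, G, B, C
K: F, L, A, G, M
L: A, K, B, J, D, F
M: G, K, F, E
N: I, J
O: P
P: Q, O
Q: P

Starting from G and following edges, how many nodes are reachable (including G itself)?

14

BFS from G visits: G, M, K, J, E, F, L, A, N, C, B, I, D, H
Reachable nodes: 14 of 17 total.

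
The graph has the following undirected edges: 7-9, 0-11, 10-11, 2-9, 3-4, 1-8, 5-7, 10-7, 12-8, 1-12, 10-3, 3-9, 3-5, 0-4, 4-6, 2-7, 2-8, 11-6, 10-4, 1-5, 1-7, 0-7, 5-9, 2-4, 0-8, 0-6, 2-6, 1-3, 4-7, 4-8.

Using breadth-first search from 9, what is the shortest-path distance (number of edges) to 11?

3

Level 0: 9
Level 1: 2, 3, 5, 7
Level 2: 0, 1, 4, 6, 8, 10
Level 3: 11, 12
11 first appears at level 3.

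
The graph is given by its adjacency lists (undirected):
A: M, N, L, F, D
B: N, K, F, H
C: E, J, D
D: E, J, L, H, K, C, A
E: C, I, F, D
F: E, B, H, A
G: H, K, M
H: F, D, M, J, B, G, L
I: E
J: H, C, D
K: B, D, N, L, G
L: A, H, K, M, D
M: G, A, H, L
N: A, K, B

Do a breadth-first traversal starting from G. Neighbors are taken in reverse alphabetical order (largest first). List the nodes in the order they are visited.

G, M, K, H, L, A, N, D, B, J, F, E, C, I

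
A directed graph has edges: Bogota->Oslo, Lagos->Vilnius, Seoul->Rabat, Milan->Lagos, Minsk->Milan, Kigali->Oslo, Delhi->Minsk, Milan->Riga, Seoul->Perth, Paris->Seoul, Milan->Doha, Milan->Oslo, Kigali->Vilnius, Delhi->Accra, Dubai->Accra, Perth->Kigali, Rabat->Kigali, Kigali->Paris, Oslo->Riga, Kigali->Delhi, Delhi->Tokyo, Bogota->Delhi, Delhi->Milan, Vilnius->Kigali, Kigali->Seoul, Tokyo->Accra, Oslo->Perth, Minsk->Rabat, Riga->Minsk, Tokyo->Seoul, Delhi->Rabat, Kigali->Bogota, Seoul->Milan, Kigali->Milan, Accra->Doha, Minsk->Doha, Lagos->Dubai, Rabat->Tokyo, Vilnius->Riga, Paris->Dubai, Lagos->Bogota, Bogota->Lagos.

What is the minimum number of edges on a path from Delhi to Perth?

3

Level 0: Delhi
Level 1: Accra, Milan, Minsk, Rabat, Tokyo
Level 2: Doha, Kigali, Lagos, Oslo, Riga, Seoul
Level 3: Bogota, Dubai, Paris, Perth, Vilnius
Perth first appears at level 3.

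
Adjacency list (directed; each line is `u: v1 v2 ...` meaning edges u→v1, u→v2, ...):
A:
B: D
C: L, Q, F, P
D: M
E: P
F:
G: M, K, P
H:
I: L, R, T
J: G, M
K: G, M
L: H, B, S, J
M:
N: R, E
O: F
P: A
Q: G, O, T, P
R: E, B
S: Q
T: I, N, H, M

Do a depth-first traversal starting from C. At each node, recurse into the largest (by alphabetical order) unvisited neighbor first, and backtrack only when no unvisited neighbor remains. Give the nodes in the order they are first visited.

Visit C
C → Q
Q → T
T → N
N → R
R → E
E → P
P → A
R → B
B → D
D → M
T → I
I → L
L → S
L → J
J → G
G → K
L → H
Q → O
O → F

C → Q → T → N → R → E → P → A → B → D → M → I → L → S → J → G → K → H → O → F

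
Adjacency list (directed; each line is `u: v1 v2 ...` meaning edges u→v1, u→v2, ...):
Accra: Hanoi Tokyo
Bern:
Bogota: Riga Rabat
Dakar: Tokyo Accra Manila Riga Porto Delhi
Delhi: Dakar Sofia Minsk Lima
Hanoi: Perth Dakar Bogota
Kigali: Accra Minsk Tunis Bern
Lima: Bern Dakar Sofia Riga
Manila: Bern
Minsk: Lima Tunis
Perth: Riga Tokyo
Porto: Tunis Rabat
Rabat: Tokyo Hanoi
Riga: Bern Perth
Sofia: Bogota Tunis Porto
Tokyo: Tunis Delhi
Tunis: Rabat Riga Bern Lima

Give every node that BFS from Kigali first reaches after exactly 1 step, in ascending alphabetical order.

Level 0: Kigali
Level 1: Accra, Bern, Minsk, Tunis
Level 2: Hanoi, Lima, Rabat, Riga, Tokyo
Level 3: Bogota, Dakar, Delhi, Perth, Sofia
Level 4: Manila, Porto

Accra, Bern, Minsk, Tunis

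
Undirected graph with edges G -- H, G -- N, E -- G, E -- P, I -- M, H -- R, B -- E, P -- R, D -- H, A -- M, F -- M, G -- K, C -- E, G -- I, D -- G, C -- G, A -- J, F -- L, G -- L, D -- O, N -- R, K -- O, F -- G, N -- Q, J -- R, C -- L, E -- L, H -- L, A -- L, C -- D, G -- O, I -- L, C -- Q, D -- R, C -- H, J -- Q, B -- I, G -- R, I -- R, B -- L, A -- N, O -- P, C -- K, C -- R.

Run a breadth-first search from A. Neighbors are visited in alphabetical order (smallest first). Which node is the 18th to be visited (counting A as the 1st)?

Visit A; enqueue J, L, M, N → queue [J, L, M, N]
Visit J; enqueue Q, R → queue [L, M, N, Q, R]
Visit L; enqueue B, C, E, F, G, H, I → queue [M, N, Q, R, B, C, E, F, G, H, I]
Visit M → queue [N, Q, R, B, C, E, F, G, H, I]
Visit N → queue [Q, R, B, C, E, F, G, H, I]
Visit Q → queue [R, B, C, E, F, G, H, I]
Visit R; enqueue D, P → queue [B, C, E, F, G, H, I, D, P]
Visit B → queue [C, E, F, G, H, I, D, P]
Visit C; enqueue K → queue [E, F, G, H, I, D, P, K]
Visit E → queue [F, G, H, I, D, P, K]
Visit F → queue [G, H, I, D, P, K]
Visit G; enqueue O → queue [H, I, D, P, K, O]
Visit H → queue [I, D, P, K, O]
Visit I → queue [D, P, K, O]
Visit D → queue [P, K, O]
Visit P → queue [K, O]
Visit K → queue [O]
Visit O → queue []

Visit order: A, J, L, M, N, Q, R, B, C, E, F, G, H, I, D, P, K, O

O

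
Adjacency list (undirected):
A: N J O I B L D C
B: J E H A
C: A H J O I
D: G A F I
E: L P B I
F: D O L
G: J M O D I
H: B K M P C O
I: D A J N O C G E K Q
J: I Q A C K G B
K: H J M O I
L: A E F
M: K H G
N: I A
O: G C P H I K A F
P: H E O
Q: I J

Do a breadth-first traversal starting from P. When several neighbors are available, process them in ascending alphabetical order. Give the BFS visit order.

Visit P; enqueue E, H, O → queue [E, H, O]
Visit E; enqueue B, I, L → queue [H, O, B, I, L]
Visit H; enqueue C, K, M → queue [O, B, I, L, C, K, M]
Visit O; enqueue A, F, G → queue [B, I, L, C, K, M, A, F, G]
Visit B; enqueue J → queue [I, L, C, K, M, A, F, G, J]
Visit I; enqueue D, N, Q → queue [L, C, K, M, A, F, G, J, D, N, Q]
Visit L → queue [C, K, M, A, F, G, J, D, N, Q]
Visit C → queue [K, M, A, F, G, J, D, N, Q]
Visit K → queue [M, A, F, G, J, D, N, Q]
Visit M → queue [A, F, G, J, D, N, Q]
Visit A → queue [F, G, J, D, N, Q]
Visit F → queue [G, J, D, N, Q]
Visit G → queue [J, D, N, Q]
Visit J → queue [D, N, Q]
Visit D → queue [N, Q]
Visit N → queue [Q]
Visit Q → queue []

P → E → H → O → B → I → L → C → K → M → A → F → G → J → D → N → Q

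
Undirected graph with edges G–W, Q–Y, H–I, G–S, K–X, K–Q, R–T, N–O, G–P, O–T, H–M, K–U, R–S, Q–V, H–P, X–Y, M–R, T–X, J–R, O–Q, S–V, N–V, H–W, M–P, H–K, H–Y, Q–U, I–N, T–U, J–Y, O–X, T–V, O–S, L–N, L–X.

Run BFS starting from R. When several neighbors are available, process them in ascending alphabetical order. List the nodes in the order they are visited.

R, J, M, S, T, Y, H, P, G, O, V, U, X, Q, I, K, W, N, L

Visit R; enqueue J, M, S, T → queue [J, M, S, T]
Visit J; enqueue Y → queue [M, S, T, Y]
Visit M; enqueue H, P → queue [S, T, Y, H, P]
Visit S; enqueue G, O, V → queue [T, Y, H, P, G, O, V]
Visit T; enqueue U, X → queue [Y, H, P, G, O, V, U, X]
Visit Y; enqueue Q → queue [H, P, G, O, V, U, X, Q]
Visit H; enqueue I, K, W → queue [P, G, O, V, U, X, Q, I, K, W]
Visit P → queue [G, O, V, U, X, Q, I, K, W]
Visit G → queue [O, V, U, X, Q, I, K, W]
Visit O; enqueue N → queue [V, U, X, Q, I, K, W, N]
Visit V → queue [U, X, Q, I, K, W, N]
Visit U → queue [X, Q, I, K, W, N]
Visit X; enqueue L → queue [Q, I, K, W, N, L]
Visit Q → queue [I, K, W, N, L]
Visit I → queue [K, W, N, L]
Visit K → queue [W, N, L]
Visit W → queue [N, L]
Visit N → queue [L]
Visit L → queue []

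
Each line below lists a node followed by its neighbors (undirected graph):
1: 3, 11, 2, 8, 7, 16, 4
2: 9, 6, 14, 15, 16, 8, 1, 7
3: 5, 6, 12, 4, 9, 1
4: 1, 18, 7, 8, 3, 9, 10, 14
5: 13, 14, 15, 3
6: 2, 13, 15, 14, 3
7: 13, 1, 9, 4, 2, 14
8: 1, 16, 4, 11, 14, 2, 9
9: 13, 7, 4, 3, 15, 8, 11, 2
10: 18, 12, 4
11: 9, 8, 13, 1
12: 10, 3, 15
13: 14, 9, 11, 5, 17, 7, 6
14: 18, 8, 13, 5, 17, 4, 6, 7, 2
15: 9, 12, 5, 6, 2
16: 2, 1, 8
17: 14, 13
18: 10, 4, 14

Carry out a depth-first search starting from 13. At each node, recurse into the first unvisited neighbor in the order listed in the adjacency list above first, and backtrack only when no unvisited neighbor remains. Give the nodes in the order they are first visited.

Visit 13
13 → 14
14 → 18
18 → 10
10 → 12
12 → 3
3 → 5
5 → 15
15 → 9
9 → 7
7 → 1
1 → 11
11 → 8
8 → 16
16 → 2
2 → 6
8 → 4
14 → 17

13, 14, 18, 10, 12, 3, 5, 15, 9, 7, 1, 11, 8, 16, 2, 6, 4, 17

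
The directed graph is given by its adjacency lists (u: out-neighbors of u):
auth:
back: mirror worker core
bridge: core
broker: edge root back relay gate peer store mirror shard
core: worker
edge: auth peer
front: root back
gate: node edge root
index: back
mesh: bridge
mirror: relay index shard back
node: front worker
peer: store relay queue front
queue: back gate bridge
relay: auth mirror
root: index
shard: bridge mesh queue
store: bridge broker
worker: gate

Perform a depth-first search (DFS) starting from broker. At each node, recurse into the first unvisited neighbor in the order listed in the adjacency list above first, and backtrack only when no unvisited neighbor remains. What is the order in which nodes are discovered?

broker edge auth peer store bridge core worker gate node front root index back mirror relay shard mesh queue

Visit broker
broker → edge
edge → auth
edge → peer
peer → store
store → bridge
bridge → core
core → worker
worker → gate
gate → node
node → front
front → root
root → index
index → back
back → mirror
mirror → relay
mirror → shard
shard → mesh
shard → queue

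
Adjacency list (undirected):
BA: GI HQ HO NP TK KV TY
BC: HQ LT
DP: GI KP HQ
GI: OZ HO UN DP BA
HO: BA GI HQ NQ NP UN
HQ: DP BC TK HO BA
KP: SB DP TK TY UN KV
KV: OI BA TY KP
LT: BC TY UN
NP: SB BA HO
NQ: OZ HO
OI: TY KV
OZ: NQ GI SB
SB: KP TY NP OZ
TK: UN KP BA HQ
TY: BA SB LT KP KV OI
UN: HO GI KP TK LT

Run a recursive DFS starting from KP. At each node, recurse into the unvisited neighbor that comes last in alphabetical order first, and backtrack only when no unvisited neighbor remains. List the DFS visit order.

Visit KP
KP → UN
UN → TK
TK → HQ
HQ → HO
HO → NQ
NQ → OZ
OZ → SB
SB → TY
TY → OI
OI → KV
KV → BA
BA → NP
BA → GI
GI → DP
TY → LT
LT → BC

KP → UN → TK → HQ → HO → NQ → OZ → SB → TY → OI → KV → BA → NP → GI → DP → LT → BC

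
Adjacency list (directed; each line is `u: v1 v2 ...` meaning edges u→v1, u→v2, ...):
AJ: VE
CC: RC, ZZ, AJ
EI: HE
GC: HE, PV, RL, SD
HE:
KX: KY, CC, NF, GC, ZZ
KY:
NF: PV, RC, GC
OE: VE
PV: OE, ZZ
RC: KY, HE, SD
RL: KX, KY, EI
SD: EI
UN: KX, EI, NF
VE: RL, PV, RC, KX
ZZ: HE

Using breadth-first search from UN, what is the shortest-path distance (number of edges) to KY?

2

Level 0: UN
Level 1: EI, KX, NF
Level 2: CC, GC, HE, KY, PV, RC, ZZ
Level 3: AJ, OE, RL, SD
Level 4: VE
KY first appears at level 2.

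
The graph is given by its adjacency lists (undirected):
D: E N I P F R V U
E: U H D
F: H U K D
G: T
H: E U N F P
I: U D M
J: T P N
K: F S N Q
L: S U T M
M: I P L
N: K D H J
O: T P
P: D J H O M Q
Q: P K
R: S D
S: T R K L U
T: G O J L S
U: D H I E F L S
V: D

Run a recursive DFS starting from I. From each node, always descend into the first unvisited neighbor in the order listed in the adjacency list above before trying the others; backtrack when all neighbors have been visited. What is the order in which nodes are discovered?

Visit I
I → U
U → D
D → E
E → H
H → N
N → K
K → F
K → S
S → T
T → G
T → O
O → P
P → J
P → M
M → L
P → Q
S → R
D → V

I -> U -> D -> E -> H -> N -> K -> F -> S -> T -> G -> O -> P -> J -> M -> L -> Q -> R -> V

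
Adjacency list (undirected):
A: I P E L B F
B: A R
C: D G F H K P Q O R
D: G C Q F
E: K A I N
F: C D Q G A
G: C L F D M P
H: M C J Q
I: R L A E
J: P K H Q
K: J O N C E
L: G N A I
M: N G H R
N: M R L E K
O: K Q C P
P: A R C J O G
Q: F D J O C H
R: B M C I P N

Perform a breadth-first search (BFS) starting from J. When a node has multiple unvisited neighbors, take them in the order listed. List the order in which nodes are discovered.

Visit J; enqueue P, K, H, Q → queue [P, K, H, Q]
Visit P; enqueue A, R, C, O, G → queue [K, H, Q, A, R, C, O, G]
Visit K; enqueue N, E → queue [H, Q, A, R, C, O, G, N, E]
Visit H; enqueue M → queue [Q, A, R, C, O, G, N, E, M]
Visit Q; enqueue F, D → queue [A, R, C, O, G, N, E, M, F, D]
Visit A; enqueue I, L, B → queue [R, C, O, G, N, E, M, F, D, I, L, B]
Visit R → queue [C, O, G, N, E, M, F, D, I, L, B]
Visit C → queue [O, G, N, E, M, F, D, I, L, B]
Visit O → queue [G, N, E, M, F, D, I, L, B]
Visit G → queue [N, E, M, F, D, I, L, B]
Visit N → queue [E, M, F, D, I, L, B]
Visit E → queue [M, F, D, I, L, B]
Visit M → queue [F, D, I, L, B]
Visit F → queue [D, I, L, B]
Visit D → queue [I, L, B]
Visit I → queue [L, B]
Visit L → queue [B]
Visit B → queue []

J P K H Q A R C O G N E M F D I L B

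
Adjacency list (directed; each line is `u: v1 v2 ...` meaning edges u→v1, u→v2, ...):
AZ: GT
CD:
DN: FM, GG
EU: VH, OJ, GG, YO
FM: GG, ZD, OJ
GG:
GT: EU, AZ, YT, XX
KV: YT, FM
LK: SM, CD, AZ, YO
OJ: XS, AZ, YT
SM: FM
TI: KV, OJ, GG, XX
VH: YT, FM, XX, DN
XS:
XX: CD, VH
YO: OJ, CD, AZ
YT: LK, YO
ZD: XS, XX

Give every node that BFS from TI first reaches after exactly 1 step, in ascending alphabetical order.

Level 0: TI
Level 1: GG, KV, OJ, XX
Level 2: AZ, CD, FM, VH, XS, YT
Level 3: DN, GT, LK, YO, ZD
Level 4: EU, SM

GG, KV, OJ, XX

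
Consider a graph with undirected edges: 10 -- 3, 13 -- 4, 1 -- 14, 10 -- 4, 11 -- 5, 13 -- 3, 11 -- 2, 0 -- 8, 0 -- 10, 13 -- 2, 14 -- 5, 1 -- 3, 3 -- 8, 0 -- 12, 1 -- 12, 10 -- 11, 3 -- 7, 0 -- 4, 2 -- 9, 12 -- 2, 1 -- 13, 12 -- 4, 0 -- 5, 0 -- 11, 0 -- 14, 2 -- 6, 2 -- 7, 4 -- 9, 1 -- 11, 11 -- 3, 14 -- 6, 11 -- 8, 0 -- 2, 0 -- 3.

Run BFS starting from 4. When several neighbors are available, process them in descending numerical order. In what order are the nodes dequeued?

4 -> 13 -> 12 -> 10 -> 9 -> 0 -> 3 -> 2 -> 1 -> 11 -> 14 -> 8 -> 5 -> 7 -> 6

Visit 4; enqueue 13, 12, 10, 9, 0 → queue [13, 12, 10, 9, 0]
Visit 13; enqueue 3, 2, 1 → queue [12, 10, 9, 0, 3, 2, 1]
Visit 12 → queue [10, 9, 0, 3, 2, 1]
Visit 10; enqueue 11 → queue [9, 0, 3, 2, 1, 11]
Visit 9 → queue [0, 3, 2, 1, 11]
Visit 0; enqueue 14, 8, 5 → queue [3, 2, 1, 11, 14, 8, 5]
Visit 3; enqueue 7 → queue [2, 1, 11, 14, 8, 5, 7]
Visit 2; enqueue 6 → queue [1, 11, 14, 8, 5, 7, 6]
Visit 1 → queue [11, 14, 8, 5, 7, 6]
Visit 11 → queue [14, 8, 5, 7, 6]
Visit 14 → queue [8, 5, 7, 6]
Visit 8 → queue [5, 7, 6]
Visit 5 → queue [7, 6]
Visit 7 → queue [6]
Visit 6 → queue []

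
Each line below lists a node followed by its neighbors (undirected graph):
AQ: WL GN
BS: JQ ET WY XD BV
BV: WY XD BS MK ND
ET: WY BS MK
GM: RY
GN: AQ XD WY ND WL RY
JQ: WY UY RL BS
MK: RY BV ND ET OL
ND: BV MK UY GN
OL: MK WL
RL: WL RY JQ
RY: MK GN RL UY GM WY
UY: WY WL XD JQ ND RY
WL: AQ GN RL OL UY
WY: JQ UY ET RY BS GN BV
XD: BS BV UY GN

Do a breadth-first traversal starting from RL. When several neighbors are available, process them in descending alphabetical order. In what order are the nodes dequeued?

RL, WL, RY, JQ, UY, OL, GN, AQ, WY, MK, GM, BS, XD, ND, ET, BV

Visit RL; enqueue WL, RY, JQ → queue [WL, RY, JQ]
Visit WL; enqueue UY, OL, GN, AQ → queue [RY, JQ, UY, OL, GN, AQ]
Visit RY; enqueue WY, MK, GM → queue [JQ, UY, OL, GN, AQ, WY, MK, GM]
Visit JQ; enqueue BS → queue [UY, OL, GN, AQ, WY, MK, GM, BS]
Visit UY; enqueue XD, ND → queue [OL, GN, AQ, WY, MK, GM, BS, XD, ND]
Visit OL → queue [GN, AQ, WY, MK, GM, BS, XD, ND]
Visit GN → queue [AQ, WY, MK, GM, BS, XD, ND]
Visit AQ → queue [WY, MK, GM, BS, XD, ND]
Visit WY; enqueue ET, BV → queue [MK, GM, BS, XD, ND, ET, BV]
Visit MK → queue [GM, BS, XD, ND, ET, BV]
Visit GM → queue [BS, XD, ND, ET, BV]
Visit BS → queue [XD, ND, ET, BV]
Visit XD → queue [ND, ET, BV]
Visit ND → queue [ET, BV]
Visit ET → queue [BV]
Visit BV → queue []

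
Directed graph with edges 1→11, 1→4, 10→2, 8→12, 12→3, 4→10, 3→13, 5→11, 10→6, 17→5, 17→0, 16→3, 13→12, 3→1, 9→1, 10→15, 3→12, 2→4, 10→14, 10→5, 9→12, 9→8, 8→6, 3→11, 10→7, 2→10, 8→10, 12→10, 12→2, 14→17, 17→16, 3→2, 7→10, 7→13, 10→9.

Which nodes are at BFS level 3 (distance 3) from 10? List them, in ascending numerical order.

Level 0: 10
Level 1: 2, 5, 6, 7, 9, 14, 15
Level 2: 1, 4, 8, 11, 12, 13, 17
Level 3: 0, 3, 16

0, 3, 16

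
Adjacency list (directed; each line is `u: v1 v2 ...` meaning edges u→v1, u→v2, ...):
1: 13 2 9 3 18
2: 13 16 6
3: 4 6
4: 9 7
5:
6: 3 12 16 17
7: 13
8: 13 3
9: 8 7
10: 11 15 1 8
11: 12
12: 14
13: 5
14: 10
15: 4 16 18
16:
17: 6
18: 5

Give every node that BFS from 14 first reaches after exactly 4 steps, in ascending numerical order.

Level 0: 14
Level 1: 10
Level 2: 1, 8, 11, 15
Level 3: 2, 3, 4, 9, 12, 13, 16, 18
Level 4: 5, 6, 7
Level 5: 17

5, 6, 7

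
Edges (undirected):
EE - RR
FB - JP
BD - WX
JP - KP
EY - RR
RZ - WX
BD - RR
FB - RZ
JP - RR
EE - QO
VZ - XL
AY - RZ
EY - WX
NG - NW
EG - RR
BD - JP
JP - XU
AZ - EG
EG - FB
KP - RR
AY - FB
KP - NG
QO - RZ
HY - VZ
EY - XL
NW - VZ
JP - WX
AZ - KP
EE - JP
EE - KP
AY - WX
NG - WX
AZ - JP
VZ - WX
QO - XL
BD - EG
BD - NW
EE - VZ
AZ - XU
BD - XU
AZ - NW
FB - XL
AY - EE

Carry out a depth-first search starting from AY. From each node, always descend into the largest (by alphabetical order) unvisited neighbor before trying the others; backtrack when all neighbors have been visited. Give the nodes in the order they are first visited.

AY, WX, VZ, XL, QO, RZ, FB, JP, XU, BD, RR, KP, NG, NW, AZ, EG, EE, EY, HY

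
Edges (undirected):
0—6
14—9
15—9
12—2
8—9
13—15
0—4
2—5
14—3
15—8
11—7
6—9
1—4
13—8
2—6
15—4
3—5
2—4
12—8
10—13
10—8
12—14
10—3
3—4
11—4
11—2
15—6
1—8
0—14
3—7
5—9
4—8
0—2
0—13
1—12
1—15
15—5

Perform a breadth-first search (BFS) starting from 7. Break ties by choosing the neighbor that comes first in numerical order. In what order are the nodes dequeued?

7 -> 3 -> 11 -> 4 -> 5 -> 10 -> 14 -> 2 -> 0 -> 1 -> 8 -> 15 -> 9 -> 13 -> 12 -> 6

Visit 7; enqueue 3, 11 → queue [3, 11]
Visit 3; enqueue 4, 5, 10, 14 → queue [11, 4, 5, 10, 14]
Visit 11; enqueue 2 → queue [4, 5, 10, 14, 2]
Visit 4; enqueue 0, 1, 8, 15 → queue [5, 10, 14, 2, 0, 1, 8, 15]
Visit 5; enqueue 9 → queue [10, 14, 2, 0, 1, 8, 15, 9]
Visit 10; enqueue 13 → queue [14, 2, 0, 1, 8, 15, 9, 13]
Visit 14; enqueue 12 → queue [2, 0, 1, 8, 15, 9, 13, 12]
Visit 2; enqueue 6 → queue [0, 1, 8, 15, 9, 13, 12, 6]
Visit 0 → queue [1, 8, 15, 9, 13, 12, 6]
Visit 1 → queue [8, 15, 9, 13, 12, 6]
Visit 8 → queue [15, 9, 13, 12, 6]
Visit 15 → queue [9, 13, 12, 6]
Visit 9 → queue [13, 12, 6]
Visit 13 → queue [12, 6]
Visit 12 → queue [6]
Visit 6 → queue []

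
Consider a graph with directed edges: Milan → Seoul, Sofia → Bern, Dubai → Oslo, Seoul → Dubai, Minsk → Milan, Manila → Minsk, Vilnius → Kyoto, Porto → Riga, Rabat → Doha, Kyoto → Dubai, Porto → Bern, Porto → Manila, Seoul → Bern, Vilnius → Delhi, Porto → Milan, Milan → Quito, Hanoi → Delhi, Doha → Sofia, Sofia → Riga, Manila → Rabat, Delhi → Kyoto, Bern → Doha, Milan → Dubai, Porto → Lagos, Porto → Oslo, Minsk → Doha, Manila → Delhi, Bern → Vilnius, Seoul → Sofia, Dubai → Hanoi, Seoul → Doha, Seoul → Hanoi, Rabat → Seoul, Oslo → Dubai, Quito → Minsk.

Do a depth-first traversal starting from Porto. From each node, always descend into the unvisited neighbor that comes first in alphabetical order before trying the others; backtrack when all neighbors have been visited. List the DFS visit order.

Porto → Bern → Doha → Sofia → Riga → Vilnius → Delhi → Kyoto → Dubai → Hanoi → Oslo → Lagos → Manila → Minsk → Milan → Quito → Seoul → Rabat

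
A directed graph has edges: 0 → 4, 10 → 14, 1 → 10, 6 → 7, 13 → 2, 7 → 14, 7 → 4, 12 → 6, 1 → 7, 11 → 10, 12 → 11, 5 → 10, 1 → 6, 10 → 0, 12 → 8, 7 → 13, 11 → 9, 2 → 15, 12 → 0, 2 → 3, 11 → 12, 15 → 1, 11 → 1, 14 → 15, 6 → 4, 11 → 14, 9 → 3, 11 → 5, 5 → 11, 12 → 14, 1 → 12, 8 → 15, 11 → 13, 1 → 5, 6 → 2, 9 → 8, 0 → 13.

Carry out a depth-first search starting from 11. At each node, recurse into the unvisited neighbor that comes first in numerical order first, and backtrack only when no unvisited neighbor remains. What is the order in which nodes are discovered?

Visit 11
11 → 1
1 → 5
5 → 10
10 → 0
0 → 4
0 → 13
13 → 2
2 → 3
2 → 15
10 → 14
1 → 6
6 → 7
1 → 12
12 → 8
11 → 9

11, 1, 5, 10, 0, 4, 13, 2, 3, 15, 14, 6, 7, 12, 8, 9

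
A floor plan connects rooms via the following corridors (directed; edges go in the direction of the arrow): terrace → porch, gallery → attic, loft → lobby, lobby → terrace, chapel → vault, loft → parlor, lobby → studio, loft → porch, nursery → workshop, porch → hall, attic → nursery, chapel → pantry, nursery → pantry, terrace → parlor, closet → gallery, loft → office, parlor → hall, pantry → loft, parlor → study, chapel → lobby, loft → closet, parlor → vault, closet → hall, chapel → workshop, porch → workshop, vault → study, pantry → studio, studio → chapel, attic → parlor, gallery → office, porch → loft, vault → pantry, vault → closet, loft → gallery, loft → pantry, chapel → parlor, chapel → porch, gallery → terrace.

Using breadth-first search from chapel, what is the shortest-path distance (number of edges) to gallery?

Level 0: chapel
Level 1: lobby, pantry, parlor, porch, vault, workshop
Level 2: closet, hall, loft, studio, study, terrace
Level 3: gallery, office
Level 4: attic
Level 5: nursery
gallery first appears at level 3.

3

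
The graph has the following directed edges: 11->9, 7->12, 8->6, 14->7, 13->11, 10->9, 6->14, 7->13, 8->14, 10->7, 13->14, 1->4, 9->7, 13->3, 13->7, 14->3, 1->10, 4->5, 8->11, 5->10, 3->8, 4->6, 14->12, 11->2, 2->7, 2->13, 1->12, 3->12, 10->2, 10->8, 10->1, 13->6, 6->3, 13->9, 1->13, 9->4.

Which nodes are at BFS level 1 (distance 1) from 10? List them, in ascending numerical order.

1, 2, 7, 8, 9

Level 0: 10
Level 1: 1, 2, 7, 8, 9
Level 2: 4, 6, 11, 12, 13, 14
Level 3: 3, 5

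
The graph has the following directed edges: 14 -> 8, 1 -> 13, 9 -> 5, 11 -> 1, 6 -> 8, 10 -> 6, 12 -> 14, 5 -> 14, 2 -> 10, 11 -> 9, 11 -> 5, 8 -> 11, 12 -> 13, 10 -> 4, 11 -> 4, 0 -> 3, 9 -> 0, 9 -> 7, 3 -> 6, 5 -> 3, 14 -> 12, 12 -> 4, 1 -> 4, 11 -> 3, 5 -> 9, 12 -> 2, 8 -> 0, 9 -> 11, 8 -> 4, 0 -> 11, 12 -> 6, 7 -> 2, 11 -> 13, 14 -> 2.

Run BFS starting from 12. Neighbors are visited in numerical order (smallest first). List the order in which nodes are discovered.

Visit 12; enqueue 2, 4, 6, 13, 14 → queue [2, 4, 6, 13, 14]
Visit 2; enqueue 10 → queue [4, 6, 13, 14, 10]
Visit 4 → queue [6, 13, 14, 10]
Visit 6; enqueue 8 → queue [13, 14, 10, 8]
Visit 13 → queue [14, 10, 8]
Visit 14 → queue [10, 8]
Visit 10 → queue [8]
Visit 8; enqueue 0, 11 → queue [0, 11]
Visit 0; enqueue 3 → queue [11, 3]
Visit 11; enqueue 1, 5, 9 → queue [3, 1, 5, 9]
Visit 3 → queue [1, 5, 9]
Visit 1 → queue [5, 9]
Visit 5 → queue [9]
Visit 9; enqueue 7 → queue [7]
Visit 7 → queue []

12, 2, 4, 6, 13, 14, 10, 8, 0, 11, 3, 1, 5, 9, 7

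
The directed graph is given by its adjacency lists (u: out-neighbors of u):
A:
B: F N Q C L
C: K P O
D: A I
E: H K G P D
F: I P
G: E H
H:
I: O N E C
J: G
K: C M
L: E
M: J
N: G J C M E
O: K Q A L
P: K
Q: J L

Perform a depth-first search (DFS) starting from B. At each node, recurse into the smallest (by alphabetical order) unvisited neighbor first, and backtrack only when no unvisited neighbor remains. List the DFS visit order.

Visit B
B → C
C → K
K → M
M → J
J → G
G → E
E → D
D → A
D → I
I → N
I → O
O → L
O → Q
E → H
E → P
B → F

B -> C -> K -> M -> J -> G -> E -> D -> A -> I -> N -> O -> L -> Q -> H -> P -> F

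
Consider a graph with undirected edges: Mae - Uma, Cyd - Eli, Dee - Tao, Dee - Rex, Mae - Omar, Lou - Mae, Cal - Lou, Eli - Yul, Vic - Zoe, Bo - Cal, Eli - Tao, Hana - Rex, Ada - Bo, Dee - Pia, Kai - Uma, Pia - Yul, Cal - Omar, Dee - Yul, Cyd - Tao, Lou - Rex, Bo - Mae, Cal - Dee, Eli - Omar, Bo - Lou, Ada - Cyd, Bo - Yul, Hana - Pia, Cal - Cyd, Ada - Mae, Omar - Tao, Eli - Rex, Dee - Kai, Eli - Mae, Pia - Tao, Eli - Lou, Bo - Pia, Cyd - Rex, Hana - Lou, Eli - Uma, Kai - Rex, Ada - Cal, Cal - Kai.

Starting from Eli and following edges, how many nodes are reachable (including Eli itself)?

BFS from Eli visits: Eli, Yul, Uma, Tao, Rex, Omar, Mae, Lou, Cyd, Pia, Dee, Bo, Kai, Hana, Cal, Ada
Reachable nodes: 16 of 18 total.

16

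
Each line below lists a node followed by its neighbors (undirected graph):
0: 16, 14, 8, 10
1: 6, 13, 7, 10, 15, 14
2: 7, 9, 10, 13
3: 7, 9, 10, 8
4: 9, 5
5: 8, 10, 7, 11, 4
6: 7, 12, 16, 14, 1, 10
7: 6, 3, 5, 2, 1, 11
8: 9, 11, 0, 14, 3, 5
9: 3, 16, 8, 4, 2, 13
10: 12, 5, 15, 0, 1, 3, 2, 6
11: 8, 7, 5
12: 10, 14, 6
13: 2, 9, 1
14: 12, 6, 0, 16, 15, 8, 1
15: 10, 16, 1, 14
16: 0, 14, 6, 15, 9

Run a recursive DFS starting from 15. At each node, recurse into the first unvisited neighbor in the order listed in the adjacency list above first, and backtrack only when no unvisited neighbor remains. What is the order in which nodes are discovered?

15, 10, 12, 14, 6, 7, 3, 9, 16, 0, 8, 11, 5, 4, 2, 13, 1

Visit 15
15 → 10
10 → 12
12 → 14
14 → 6
6 → 7
7 → 3
3 → 9
9 → 16
16 → 0
0 → 8
8 → 11
11 → 5
5 → 4
9 → 2
2 → 13
13 → 1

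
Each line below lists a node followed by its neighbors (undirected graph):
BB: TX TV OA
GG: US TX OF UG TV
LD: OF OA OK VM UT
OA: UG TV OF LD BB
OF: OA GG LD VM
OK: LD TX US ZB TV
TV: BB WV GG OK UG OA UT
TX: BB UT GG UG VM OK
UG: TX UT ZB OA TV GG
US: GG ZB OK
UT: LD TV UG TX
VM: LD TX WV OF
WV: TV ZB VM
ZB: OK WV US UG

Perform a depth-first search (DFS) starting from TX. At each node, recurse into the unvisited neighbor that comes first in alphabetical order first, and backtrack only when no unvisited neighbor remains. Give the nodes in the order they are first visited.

TX -> BB -> OA -> LD -> OF -> GG -> TV -> OK -> US -> ZB -> UG -> UT -> WV -> VM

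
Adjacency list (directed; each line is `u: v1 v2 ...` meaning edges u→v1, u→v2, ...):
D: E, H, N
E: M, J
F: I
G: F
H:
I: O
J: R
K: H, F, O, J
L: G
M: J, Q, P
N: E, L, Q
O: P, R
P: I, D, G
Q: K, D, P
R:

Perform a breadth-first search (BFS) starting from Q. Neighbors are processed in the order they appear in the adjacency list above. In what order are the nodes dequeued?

Q K D P H F O J E N I G R M L

Visit Q; enqueue K, D, P → queue [K, D, P]
Visit K; enqueue H, F, O, J → queue [D, P, H, F, O, J]
Visit D; enqueue E, N → queue [P, H, F, O, J, E, N]
Visit P; enqueue I, G → queue [H, F, O, J, E, N, I, G]
Visit H → queue [F, O, J, E, N, I, G]
Visit F → queue [O, J, E, N, I, G]
Visit O; enqueue R → queue [J, E, N, I, G, R]
Visit J → queue [E, N, I, G, R]
Visit E; enqueue M → queue [N, I, G, R, M]
Visit N; enqueue L → queue [I, G, R, M, L]
Visit I → queue [G, R, M, L]
Visit G → queue [R, M, L]
Visit R → queue [M, L]
Visit M → queue [L]
Visit L → queue []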